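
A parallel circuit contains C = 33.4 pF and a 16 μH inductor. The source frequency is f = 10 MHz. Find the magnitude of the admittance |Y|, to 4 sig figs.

ω = 2πf = 6.283e+07 rad/s
X_L = ωL = 1005 Ω
X_C = 1/(ωC) = 476.5 Ω
Parallel: admittances add. Y = 1/(jωL) + jωC
Y = (0 + j0.001104) S
|Y| = 0.001104 S → |Z| = 1/|Y| = 905.9 Ω, ∠Z = −∠Y = -90.00°

1.104 mS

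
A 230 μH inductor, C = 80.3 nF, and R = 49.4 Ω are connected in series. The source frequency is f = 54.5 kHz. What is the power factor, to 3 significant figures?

ω = 2πf = 342400 rad/s
X_L = ωL = 78.8 Ω
X_C = 1/(ωC) = 36.4 Ω
Net reactance X = X_L − X_C = 42.4 Ω
Z = 49.4 + j42.4 Ω
|Z| = √(49.4² + 42.4²) = 65.1 Ω
∠Z = arctan(42.4/49.4) = 40.6°
cos φ = cos(40.6°) = 0.759

0.759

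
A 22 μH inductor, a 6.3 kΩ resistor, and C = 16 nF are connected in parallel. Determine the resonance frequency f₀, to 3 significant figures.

ω₀ = 1/√(LC) = 1/√(2.2e-05 × 1.6e-08) = 1.685e+06 rad/s
f₀ = ω₀/(2π) = 268 kHz

268 kHz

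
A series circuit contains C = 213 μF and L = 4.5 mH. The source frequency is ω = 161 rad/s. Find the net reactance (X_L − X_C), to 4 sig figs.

X_L = ωL = 0.7245 Ω
X_C = 1/(ωC) = 29.16 Ω
X = 0.7245 − 29.16 = -28.44 Ω

-28.44 Ω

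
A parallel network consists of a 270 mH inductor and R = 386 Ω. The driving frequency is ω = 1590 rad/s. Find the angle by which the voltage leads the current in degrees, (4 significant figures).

X_L = ωL = 429.3 Ω
Parallel: admittances add. Y = 1/R + 1/(jωL)
Y = (0.002591 − j0.002329) S
|Y| = 0.003484 S → |Z| = 1/|Y| = 287.0 Ω, ∠Z = −∠Y = 41.96°

41.96°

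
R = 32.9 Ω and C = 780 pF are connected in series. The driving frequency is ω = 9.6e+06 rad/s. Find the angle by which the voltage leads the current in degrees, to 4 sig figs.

X_C = 1/(ωC) = 133.5 Ω
Z = 32.90 − j133.5 Ω
|Z| = √(32.90² + 133.5²) = 137.5 Ω
∠Z = arctan(-133.5/32.90) = -76.16°

-76.16°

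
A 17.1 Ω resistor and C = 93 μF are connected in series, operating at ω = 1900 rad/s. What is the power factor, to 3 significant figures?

X_C = 1/(ωC) = 5.66 Ω
Z = 17.1 − j5.66 Ω
|Z| = √(17.1² + 5.66²) = 18.0 Ω
∠Z = arctan(-5.66/17.1) = -18.3°
cos φ = cos(-18.3°) = 0.949

0.949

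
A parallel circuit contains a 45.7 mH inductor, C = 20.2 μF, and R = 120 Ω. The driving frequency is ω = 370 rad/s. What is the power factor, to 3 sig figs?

X_L = ωL = 16.9 Ω
X_C = 1/(ωC) = 134 Ω
Parallel: admittances add. Y = 1/R + 1/(jωL) + jωC
Y = (0.00833 − j0.0517) S
|Y| = 0.0523 S → |Z| = 1/|Y| = 19.1 Ω, ∠Z = −∠Y = 80.8°
cos φ = cos(80.8°) = 0.159

0.159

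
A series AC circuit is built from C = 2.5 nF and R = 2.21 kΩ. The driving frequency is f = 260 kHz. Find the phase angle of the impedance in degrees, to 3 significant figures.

ω = 2πf = 1.634e+06 rad/s
X_C = 1/(ωC) = 245 Ω
Z = 2210 − j245 Ω
|Z| = √(2210² + 245²) = 2220 Ω
∠Z = arctan(-245/2210) = -6.32°

-6.32°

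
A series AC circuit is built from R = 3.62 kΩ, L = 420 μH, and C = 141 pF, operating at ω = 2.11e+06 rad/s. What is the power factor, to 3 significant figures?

X_L = ωL = 886 Ω
X_C = 1/(ωC) = 3360 Ω
Net reactance X = X_L − X_C = -2480 Ω
Z = 3620 − j2480 Ω
|Z| = √(3620² + 2480²) = 4390 Ω
∠Z = arctan(-2480/3620) = -34.4°
cos φ = cos(-34.4°) = 0.825

0.825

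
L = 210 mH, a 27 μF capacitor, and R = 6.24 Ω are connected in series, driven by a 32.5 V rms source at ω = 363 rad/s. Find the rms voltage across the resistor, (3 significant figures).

7.64 V

X_L = ωL = 76.2 Ω
X_C = 1/(ωC) = 102 Ω
Net reactance X = X_L − X_C = -25.8 Ω
Z = 6.24 − j25.8 Ω
|Z| = √(6.24² + 25.8²) = 26.5 Ω
I = V/|Z| = 1.22 A
V_R = I·|Z_R| = 1.22 × 6.24 = 7.64 V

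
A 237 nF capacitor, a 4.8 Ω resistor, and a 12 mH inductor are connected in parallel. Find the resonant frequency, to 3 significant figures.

2.98 kHz

ω₀ = 1/√(LC) = 1/√(0.012 × 2.37e-07) = 18750 rad/s
f₀ = ω₀/(2π) = 2.98 kHz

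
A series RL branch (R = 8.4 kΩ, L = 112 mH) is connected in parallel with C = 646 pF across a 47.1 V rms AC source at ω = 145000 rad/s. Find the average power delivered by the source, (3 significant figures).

55.7 mW

X_L = ωL = 16200 Ω
X_C = 1/(ωC) = 10700 Ω
Branch 1 (R+jX_L): Z₁ = 8400 + j16200 Ω, |Z₁| = 18300 Ω
Branch 2 (−jX_C): Z₂ = −j10700 Ω
Parallel: Z = Z₁Z₂/(Z₁+Z₂), |Z| = 19400 Ω, ∠Z = -60.9°
I = V/|Z| = 2.43 mA
P = VI cos φ = 47.1 × 0.00243 × cos(-60.9°) = 55.7 mW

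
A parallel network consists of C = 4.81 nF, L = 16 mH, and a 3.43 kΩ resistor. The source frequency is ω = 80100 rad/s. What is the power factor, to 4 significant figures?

X_L = ωL = 1282 Ω
X_C = 1/(ωC) = 2596 Ω
Parallel: admittances add. Y = 1/R + 1/(jωL) + jωC
Y = (0.0002915 − j0.0003950) S
|Y| = 0.0004909 S → |Z| = 1/|Y| = 2037 Ω, ∠Z = −∠Y = 53.57°
cos φ = cos(53.57°) = 0.5939

0.5939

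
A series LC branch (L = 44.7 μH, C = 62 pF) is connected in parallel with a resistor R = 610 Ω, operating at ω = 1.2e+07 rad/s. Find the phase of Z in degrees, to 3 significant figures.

-37.1°

X_L = ωL = 536 Ω
X_C = 1/(ωC) = 1340 Ω
Branch 1: Z₁ = R = 610 Ω
Branch 2 (series LC): Z₂ = j(X_L − X_C) = −j808 Ω
Parallel: Z = Z₁Z₂/(Z₁+Z₂), |Z| = 487 Ω, ∠Z = -37.1°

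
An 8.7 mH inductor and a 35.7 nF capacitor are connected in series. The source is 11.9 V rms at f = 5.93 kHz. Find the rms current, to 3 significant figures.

27.8 mA

ω = 2πf = 37260 rad/s
X_L = ωL = 324 Ω
X_C = 1/(ωC) = 752 Ω
Net reactance X = X_L − X_C = -428 Ω
Z = − j428 Ω
|Z| = √(0² + 428²) = 428 Ω
I = V/|Z| = 11.9/428 = 27.8 mA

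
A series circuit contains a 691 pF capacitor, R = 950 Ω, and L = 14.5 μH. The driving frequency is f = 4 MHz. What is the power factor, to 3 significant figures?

0.952

ω = 2πf = 2.513e+07 rad/s
X_L = ωL = 364 Ω
X_C = 1/(ωC) = 57.6 Ω
Net reactance X = X_L − X_C = 307 Ω
Z = 950 + j307 Ω
|Z| = √(950² + 307²) = 998 Ω
∠Z = arctan(307/950) = 17.9°
cos φ = cos(17.9°) = 0.952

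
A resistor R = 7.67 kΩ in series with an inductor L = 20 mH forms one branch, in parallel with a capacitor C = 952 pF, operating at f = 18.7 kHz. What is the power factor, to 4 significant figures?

ω = 2πf = 117500 rad/s
X_L = ωL = 2350 Ω
X_C = 1/(ωC) = 8940 Ω
Branch 1 (R+jX_L): Z₁ = 7670 + j2350 Ω, |Z₁| = 8022 Ω
Branch 2 (−jX_C): Z₂ = −j8940 Ω
Parallel: Z = Z₁Z₂/(Z₁+Z₂), |Z| = 7092 Ω, ∠Z = -32.30°
cos φ = cos(-32.30°) = 0.8453

0.8453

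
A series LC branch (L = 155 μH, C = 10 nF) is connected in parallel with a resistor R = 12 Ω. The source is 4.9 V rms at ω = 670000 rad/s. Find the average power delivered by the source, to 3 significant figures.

X_L = ωL = 104 Ω
X_C = 1/(ωC) = 149 Ω
Branch 1: Z₁ = R = 12.0 Ω
Branch 2 (series LC): Z₂ = j(X_L − X_C) = −j45.4 Ω
Parallel: Z = Z₁Z₂/(Z₁+Z₂), |Z| = 11.6 Ω, ∠Z = -14.8°
I = V/|Z| = 422 mA
P = VI cos φ = 4.9 × 0.422 × cos(-14.8°) = 2.00 W

2.00 W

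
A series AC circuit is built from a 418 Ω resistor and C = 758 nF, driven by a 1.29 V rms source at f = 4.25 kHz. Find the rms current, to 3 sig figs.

ω = 2πf = 26700 rad/s
X_C = 1/(ωC) = 49.4 Ω
Z = 418 − j49.4 Ω
|Z| = √(418² + 49.4²) = 421 Ω
I = V/|Z| = 1.29/421 = 3.06 mA

3.06 mA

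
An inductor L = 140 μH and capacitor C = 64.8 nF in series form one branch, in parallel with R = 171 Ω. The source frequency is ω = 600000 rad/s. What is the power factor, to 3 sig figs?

X_L = ωL = 84.0 Ω
X_C = 1/(ωC) = 25.7 Ω
Branch 1: Z₁ = R = 171 Ω
Branch 2 (series LC): Z₂ = j(X_L − X_C) = j58.3 Ω
Parallel: Z = Z₁Z₂/(Z₁+Z₂), |Z| = 55.2 Ω, ∠Z = 71.2°
cos φ = cos(71.2°) = 0.323

0.323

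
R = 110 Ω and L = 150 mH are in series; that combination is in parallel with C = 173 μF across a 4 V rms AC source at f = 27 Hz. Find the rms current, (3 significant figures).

ω = 2πf = 169.6 rad/s
X_L = ωL = 25.4 Ω
X_C = 1/(ωC) = 34.1 Ω
Branch 1 (R+jX_L): Z₁ = 110 + j25.4 Ω, |Z₁| = 113 Ω
Branch 2 (−jX_C): Z₂ = −j34.1 Ω
Parallel: Z = Z₁Z₂/(Z₁+Z₂), |Z| = 34.9 Ω, ∠Z = -72.5°
I = V/|Z| = 4/34.9 = 115 mA

115 mA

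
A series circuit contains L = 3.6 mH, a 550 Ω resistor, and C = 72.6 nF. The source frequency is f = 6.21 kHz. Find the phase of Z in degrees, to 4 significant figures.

ω = 2πf = 39020 rad/s
X_L = ωL = 140.5 Ω
X_C = 1/(ωC) = 353.0 Ω
Net reactance X = X_L − X_C = -212.5 Ω
Z = 550.0 − j212.5 Ω
|Z| = √(550.0² + 212.5²) = 589.6 Ω
∠Z = arctan(-212.5/550.0) = -21.13°

-21.13°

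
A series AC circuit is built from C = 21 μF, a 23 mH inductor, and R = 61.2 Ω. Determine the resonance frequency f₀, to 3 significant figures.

ω₀ = 1/√(LC) = 1/√(0.023 × 2.1e-05) = 1439 rad/s
f₀ = ω₀/(2π) = 229 Hz

229 Hz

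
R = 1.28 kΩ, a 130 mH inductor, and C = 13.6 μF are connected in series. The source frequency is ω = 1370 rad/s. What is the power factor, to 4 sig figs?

0.9953

X_L = ωL = 178.1 Ω
X_C = 1/(ωC) = 53.67 Ω
Net reactance X = X_L − X_C = 124.4 Ω
Z = 1280 + j124.4 Ω
|Z| = √(1280² + 124.4²) = 1286 Ω
∠Z = arctan(124.4/1280) = 5.552°
cos φ = cos(5.552°) = 0.9953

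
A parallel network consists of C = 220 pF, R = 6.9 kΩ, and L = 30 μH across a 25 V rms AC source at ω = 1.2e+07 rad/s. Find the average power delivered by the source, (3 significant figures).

90.6 mW

X_L = ωL = 360 Ω
X_C = 1/(ωC) = 379 Ω
Parallel: admittances add. Y = 1/R + 1/(jωL) + jωC
Y = (0.000145 − j0.000138) S
|Y| = 0.000200 S → |Z| = 1/|Y| = 5000 Ω, ∠Z = −∠Y = 43.6°
I = V/|Z| = 5.00 mA
P = VI cos φ = 25 × 0.00500 × cos(43.6°) = 90.6 mW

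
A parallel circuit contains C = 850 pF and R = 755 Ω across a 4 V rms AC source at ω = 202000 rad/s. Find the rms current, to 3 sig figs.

5.34 mA

X_C = 1/(ωC) = 5820 Ω
Parallel: admittances add. Y = 1/R + jωC
Y = (0.00132 + j0.000172) S
|Y| = 0.00134 S → |Z| = 1/|Y| = 749 Ω, ∠Z = −∠Y = -7.39°
I = V/|Z| = 4/749 = 5.34 mA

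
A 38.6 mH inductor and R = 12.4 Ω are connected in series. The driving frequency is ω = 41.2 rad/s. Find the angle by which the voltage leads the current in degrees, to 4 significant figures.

7.308°

X_L = ωL = 1.590 Ω
Z = 12.40 + j1.590 Ω
|Z| = √(12.40² + 1.590²) = 12.50 Ω
∠Z = arctan(1.590/12.40) = 7.308°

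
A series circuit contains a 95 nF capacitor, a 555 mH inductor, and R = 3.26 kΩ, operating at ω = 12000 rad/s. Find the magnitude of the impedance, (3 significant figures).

6640 Ω

X_L = ωL = 6660 Ω
X_C = 1/(ωC) = 877 Ω
Net reactance X = X_L − X_C = 5780 Ω
Z = 3260 + j5780 Ω
|Z| = √(3260² + 5780²) = 6640 Ω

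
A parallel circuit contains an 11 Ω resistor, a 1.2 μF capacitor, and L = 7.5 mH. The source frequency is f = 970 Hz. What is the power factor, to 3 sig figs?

0.987

ω = 2πf = 6095 rad/s
X_L = ωL = 45.7 Ω
X_C = 1/(ωC) = 137 Ω
Parallel: admittances add. Y = 1/R + 1/(jωL) + jωC
Y = (0.0909 − j0.0146) S
|Y| = 0.0921 S → |Z| = 1/|Y| = 10.9 Ω, ∠Z = −∠Y = 9.10°
cos φ = cos(9.10°) = 0.987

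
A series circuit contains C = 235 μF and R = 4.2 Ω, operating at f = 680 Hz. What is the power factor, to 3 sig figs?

ω = 2πf = 4273 rad/s
X_C = 1/(ωC) = 0.996 Ω
Z = 4.20 − j0.996 Ω
|Z| = √(4.20² + 0.996²) = 4.32 Ω
∠Z = arctan(-0.996/4.20) = -13.3°
cos φ = cos(-13.3°) = 0.973

0.973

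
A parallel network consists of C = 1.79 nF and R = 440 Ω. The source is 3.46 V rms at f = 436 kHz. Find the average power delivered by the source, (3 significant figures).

ω = 2πf = 2.739e+06 rad/s
X_C = 1/(ωC) = 204 Ω
Parallel: admittances add. Y = 1/R + jωC
Y = (0.00227 + j0.00490) S
|Y| = 0.00540 S → |Z| = 1/|Y| = 185 Ω, ∠Z = −∠Y = -65.1°
I = V/|Z| = 18.7 mA
P = VI cos φ = 3.46 × 0.0187 × cos(-65.1°) = 27.2 mW

27.2 mW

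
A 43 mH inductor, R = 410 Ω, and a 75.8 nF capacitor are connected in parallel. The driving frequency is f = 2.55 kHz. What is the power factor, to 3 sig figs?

0.995

ω = 2πf = 16020 rad/s
X_L = ωL = 689 Ω
X_C = 1/(ωC) = 823 Ω
Parallel: admittances add. Y = 1/R + 1/(jωL) + jωC
Y = (0.00244 − j0.000237) S
|Y| = 0.00245 S → |Z| = 1/|Y| = 408 Ω, ∠Z = −∠Y = 5.55°
cos φ = cos(5.55°) = 0.995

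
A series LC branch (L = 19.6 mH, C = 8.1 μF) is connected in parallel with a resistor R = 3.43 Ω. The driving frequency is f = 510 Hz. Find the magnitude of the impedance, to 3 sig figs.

3.40 Ω

ω = 2πf = 3204 rad/s
X_L = ωL = 62.8 Ω
X_C = 1/(ωC) = 38.5 Ω
Branch 1: Z₁ = R = 3.43 Ω
Branch 2 (series LC): Z₂ = j(X_L − X_C) = j24.3 Ω
Parallel: Z = Z₁Z₂/(Z₁+Z₂), |Z| = 3.40 Ω, ∠Z = 8.04°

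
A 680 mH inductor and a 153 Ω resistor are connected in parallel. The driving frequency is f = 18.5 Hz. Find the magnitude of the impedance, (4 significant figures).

ω = 2πf = 116.2 rad/s
X_L = ωL = 79.04 Ω
Parallel: admittances add. Y = 1/R + 1/(jωL)
Y = (0.006536 − j0.01265) S
|Y| = 0.01424 S → |Z| = 1/|Y| = 70.22 Ω, ∠Z = −∠Y = 62.68°

70.22 Ω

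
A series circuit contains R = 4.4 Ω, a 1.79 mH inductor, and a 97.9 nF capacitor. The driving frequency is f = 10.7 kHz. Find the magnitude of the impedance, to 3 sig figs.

31.9 Ω

ω = 2πf = 67230 rad/s
X_L = ωL = 120 Ω
X_C = 1/(ωC) = 152 Ω
Net reactance X = X_L − X_C = -31.6 Ω
Z = 4.40 − j31.6 Ω
|Z| = √(4.40² + 31.6²) = 31.9 Ω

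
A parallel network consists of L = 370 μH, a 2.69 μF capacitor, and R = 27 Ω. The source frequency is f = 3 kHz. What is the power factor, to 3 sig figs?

ω = 2πf = 18850 rad/s
X_L = ωL = 6.97 Ω
X_C = 1/(ωC) = 19.7 Ω
Parallel: admittances add. Y = 1/R + 1/(jωL) + jωC
Y = (0.0370 − j0.0927) S
|Y| = 0.0998 S → |Z| = 1/|Y| = 10.0 Ω, ∠Z = −∠Y = 68.2°
cos φ = cos(68.2°) = 0.371

0.371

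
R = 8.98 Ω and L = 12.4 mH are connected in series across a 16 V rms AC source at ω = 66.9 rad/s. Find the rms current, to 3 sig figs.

X_L = ωL = 0.830 Ω
Z = 8.98 + j0.830 Ω
|Z| = √(8.98² + 0.830²) = 9.02 Ω
I = V/|Z| = 16/9.02 = 1.77 A

1.77 A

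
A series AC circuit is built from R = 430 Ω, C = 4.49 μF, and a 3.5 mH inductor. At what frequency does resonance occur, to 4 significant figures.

1.270 kHz

ω₀ = 1/√(LC) = 1/√(0.0035 × 4.49e-06) = 7977 rad/s
f₀ = ω₀/(2π) = 1.270 kHz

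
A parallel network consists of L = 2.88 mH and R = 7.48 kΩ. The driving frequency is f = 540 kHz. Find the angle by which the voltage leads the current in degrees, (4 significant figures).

37.43°

ω = 2πf = 3.393e+06 rad/s
X_L = ωL = 9772 Ω
Parallel: admittances add. Y = 1/R + 1/(jωL)
Y = (0.0001337 − j0.0001023) S
|Y| = 0.0001684 S → |Z| = 1/|Y| = 5940 Ω, ∠Z = −∠Y = 37.43°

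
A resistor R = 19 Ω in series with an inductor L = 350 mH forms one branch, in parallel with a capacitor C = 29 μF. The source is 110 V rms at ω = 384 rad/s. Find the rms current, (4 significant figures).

437.5 mA

X_L = ωL = 134.4 Ω
X_C = 1/(ωC) = 89.80 Ω
Branch 1 (R+jX_L): Z₁ = 19.00 + j134.4 Ω, |Z₁| = 135.7 Ω
Branch 2 (−jX_C): Z₂ = −j89.80 Ω
Parallel: Z = Z₁Z₂/(Z₁+Z₂), |Z| = 251.4 Ω, ∠Z = -74.97°
I = V/|Z| = 110/251.4 = 437.5 mA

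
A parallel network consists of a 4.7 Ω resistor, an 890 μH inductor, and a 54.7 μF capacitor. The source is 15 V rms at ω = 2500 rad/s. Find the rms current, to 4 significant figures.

5.673 A

X_L = ωL = 2.225 Ω
X_C = 1/(ωC) = 7.313 Ω
Parallel: admittances add. Y = 1/R + 1/(jωL) + jωC
Y = (0.2128 − j0.3127) S
|Y| = 0.3782 S → |Z| = 1/|Y| = 2.644 Ω, ∠Z = −∠Y = 55.77°
I = V/|Z| = 15/2.644 = 5.673 A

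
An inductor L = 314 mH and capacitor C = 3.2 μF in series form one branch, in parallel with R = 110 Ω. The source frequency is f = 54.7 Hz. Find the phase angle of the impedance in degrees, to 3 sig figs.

-7.82°

ω = 2πf = 343.7 rad/s
X_L = ωL = 108 Ω
X_C = 1/(ωC) = 909 Ω
Branch 1: Z₁ = R = 110 Ω
Branch 2 (series LC): Z₂ = j(X_L − X_C) = −j801 Ω
Parallel: Z = Z₁Z₂/(Z₁+Z₂), |Z| = 109 Ω, ∠Z = -7.82°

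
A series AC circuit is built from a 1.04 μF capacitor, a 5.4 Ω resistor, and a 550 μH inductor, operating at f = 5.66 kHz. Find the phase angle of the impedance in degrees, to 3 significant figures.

ω = 2πf = 35560 rad/s
X_L = ωL = 19.6 Ω
X_C = 1/(ωC) = 27.0 Ω
Net reactance X = X_L − X_C = -7.48 Ω
Z = 5.40 − j7.48 Ω
|Z| = √(5.40² + 7.48²) = 9.22 Ω
∠Z = arctan(-7.48/5.40) = -54.2°

-54.2°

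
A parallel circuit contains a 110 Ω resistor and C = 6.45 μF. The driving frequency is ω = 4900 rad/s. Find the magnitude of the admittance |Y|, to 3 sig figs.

32.9 mS

X_C = 1/(ωC) = 31.6 Ω
Parallel: admittances add. Y = 1/R + jωC
Y = (0.00909 + j0.0316) S
|Y| = 0.0329 S → |Z| = 1/|Y| = 30.4 Ω, ∠Z = −∠Y = -74.0°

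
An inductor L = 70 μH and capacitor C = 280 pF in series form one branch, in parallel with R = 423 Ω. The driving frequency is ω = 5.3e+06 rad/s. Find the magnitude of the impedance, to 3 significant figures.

246 Ω

X_L = ωL = 371 Ω
X_C = 1/(ωC) = 674 Ω
Branch 1: Z₁ = R = 423 Ω
Branch 2 (series LC): Z₂ = j(X_L − X_C) = −j303 Ω
Parallel: Z = Z₁Z₂/(Z₁+Z₂), |Z| = 246 Ω, ∠Z = -54.4°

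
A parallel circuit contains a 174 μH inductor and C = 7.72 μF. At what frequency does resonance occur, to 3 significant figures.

ω₀ = 1/√(LC) = 1/√(0.000174 × 7.72e-06) = 27280 rad/s
f₀ = ω₀/(2π) = 4.34 kHz

4.34 kHz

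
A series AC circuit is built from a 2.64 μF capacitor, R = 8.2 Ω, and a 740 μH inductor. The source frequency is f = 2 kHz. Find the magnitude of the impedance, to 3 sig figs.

ω = 2πf = 12570 rad/s
X_L = ωL = 9.30 Ω
X_C = 1/(ωC) = 30.1 Ω
Net reactance X = X_L − X_C = -20.8 Ω
Z = 8.20 − j20.8 Ω
|Z| = √(8.20² + 20.8²) = 22.4 Ω

22.4 Ω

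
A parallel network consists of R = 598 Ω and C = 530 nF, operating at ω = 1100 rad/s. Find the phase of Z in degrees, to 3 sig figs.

-19.2°

X_C = 1/(ωC) = 1720 Ω
Parallel: admittances add. Y = 1/R + jωC
Y = (0.00167 + j0.000583) S
|Y| = 0.00177 S → |Z| = 1/|Y| = 565 Ω, ∠Z = −∠Y = -19.2°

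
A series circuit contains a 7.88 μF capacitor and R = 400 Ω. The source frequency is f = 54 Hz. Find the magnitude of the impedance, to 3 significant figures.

ω = 2πf = 339.3 rad/s
X_C = 1/(ωC) = 374 Ω
Z = 400 − j374 Ω
|Z| = √(400² + 374²) = 548 Ω

548 Ω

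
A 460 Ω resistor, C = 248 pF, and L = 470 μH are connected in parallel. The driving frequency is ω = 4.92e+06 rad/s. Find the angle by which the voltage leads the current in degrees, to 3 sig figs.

-19.9°

X_L = ωL = 2310 Ω
X_C = 1/(ωC) = 820 Ω
Parallel: admittances add. Y = 1/R + 1/(jωL) + jωC
Y = (0.00217 + j0.000788) S
|Y| = 0.00231 S → |Z| = 1/|Y| = 432 Ω, ∠Z = −∠Y = -19.9°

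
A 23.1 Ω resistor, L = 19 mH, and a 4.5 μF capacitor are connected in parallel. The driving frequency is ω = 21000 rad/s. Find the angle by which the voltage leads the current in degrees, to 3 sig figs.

-64.8°

X_L = ωL = 399 Ω
X_C = 1/(ωC) = 10.6 Ω
Parallel: admittances add. Y = 1/R + 1/(jωL) + jωC
Y = (0.0433 + j0.0920) S
|Y| = 0.102 S → |Z| = 1/|Y| = 9.84 Ω, ∠Z = −∠Y = -64.8°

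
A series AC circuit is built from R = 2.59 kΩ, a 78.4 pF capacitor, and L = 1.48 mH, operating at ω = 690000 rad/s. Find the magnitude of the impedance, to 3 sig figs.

17700 Ω

X_L = ωL = 1020 Ω
X_C = 1/(ωC) = 18500 Ω
Net reactance X = X_L − X_C = -17500 Ω
Z = 2590 − j17500 Ω
|Z| = √(2590² + 17500²) = 17700 Ω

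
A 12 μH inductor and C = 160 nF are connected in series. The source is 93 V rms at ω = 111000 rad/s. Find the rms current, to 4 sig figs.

X_L = ωL = 1.332 Ω
X_C = 1/(ωC) = 56.31 Ω
Net reactance X = X_L − X_C = -54.97 Ω
Z = − j54.97 Ω
|Z| = √(0² + 54.97²) = 54.97 Ω
I = V/|Z| = 93/54.97 = 1.692 A

1.692 A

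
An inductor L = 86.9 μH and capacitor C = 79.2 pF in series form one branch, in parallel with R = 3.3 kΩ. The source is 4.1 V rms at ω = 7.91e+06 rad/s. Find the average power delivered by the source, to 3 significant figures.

X_L = ωL = 687 Ω
X_C = 1/(ωC) = 1600 Ω
Branch 1: Z₁ = R = 3300 Ω
Branch 2 (series LC): Z₂ = j(X_L − X_C) = −j909 Ω
Parallel: Z = Z₁Z₂/(Z₁+Z₂), |Z| = 876 Ω, ∠Z = -74.6°
I = V/|Z| = 4.68 mA
P = VI cos φ = 4.1 × 0.00468 × cos(-74.6°) = 5.09 mW

5.09 mW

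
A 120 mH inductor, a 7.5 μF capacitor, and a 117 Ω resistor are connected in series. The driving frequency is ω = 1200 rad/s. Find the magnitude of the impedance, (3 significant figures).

122 Ω

X_L = ωL = 144 Ω
X_C = 1/(ωC) = 111 Ω
Net reactance X = X_L − X_C = 32.9 Ω
Z = 117 + j32.9 Ω
|Z| = √(117² + 32.9²) = 122 Ω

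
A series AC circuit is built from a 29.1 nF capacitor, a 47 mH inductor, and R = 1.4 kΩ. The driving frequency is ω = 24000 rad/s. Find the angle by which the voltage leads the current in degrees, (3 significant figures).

-12.2°

X_L = ωL = 1130 Ω
X_C = 1/(ωC) = 1430 Ω
Net reactance X = X_L − X_C = -304 Ω
Z = 1400 − j304 Ω
|Z| = √(1400² + 304²) = 1430 Ω
∠Z = arctan(-304/1400) = -12.2°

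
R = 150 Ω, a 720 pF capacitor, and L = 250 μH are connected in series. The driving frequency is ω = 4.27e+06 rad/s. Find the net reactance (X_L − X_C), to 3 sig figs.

X_L = ωL = 1070 Ω
X_C = 1/(ωC) = 325 Ω
X = 1070 − 325 = 742 Ω

742 Ω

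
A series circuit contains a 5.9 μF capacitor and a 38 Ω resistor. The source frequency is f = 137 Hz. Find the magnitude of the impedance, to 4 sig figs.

ω = 2πf = 860.8 rad/s
X_C = 1/(ωC) = 196.9 Ω
Z = 38.00 − j196.9 Ω
|Z| = √(38.00² + 196.9²) = 200.5 Ω

200.5 Ω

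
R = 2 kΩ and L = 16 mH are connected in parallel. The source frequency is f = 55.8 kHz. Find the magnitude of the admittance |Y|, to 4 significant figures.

ω = 2πf = 350600 rad/s
X_L = ωL = 5610 Ω
Parallel: admittances add. Y = 1/R + 1/(jωL)
Y = (0.0005000 − j0.0001783) S
|Y| = 0.0005308 S → |Z| = 1/|Y| = 1884 Ω, ∠Z = −∠Y = 19.62°

530.8 μS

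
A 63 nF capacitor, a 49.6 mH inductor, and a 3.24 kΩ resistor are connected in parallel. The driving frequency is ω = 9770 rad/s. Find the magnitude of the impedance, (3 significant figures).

X_L = ωL = 485 Ω
X_C = 1/(ωC) = 1620 Ω
Parallel: admittances add. Y = 1/R + 1/(jωL) + jωC
Y = (0.000309 − j0.00145) S
|Y| = 0.00148 S → |Z| = 1/|Y| = 675 Ω, ∠Z = −∠Y = 78.0°

675 Ω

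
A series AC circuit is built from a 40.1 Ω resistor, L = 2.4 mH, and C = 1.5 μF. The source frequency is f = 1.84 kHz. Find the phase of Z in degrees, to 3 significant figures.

-36.7°

ω = 2πf = 11560 rad/s
X_L = ωL = 27.7 Ω
X_C = 1/(ωC) = 57.7 Ω
Net reactance X = X_L − X_C = -29.9 Ω
Z = 40.1 − j29.9 Ω
|Z| = √(40.1² + 29.9²) = 50.0 Ω
∠Z = arctan(-29.9/40.1) = -36.7°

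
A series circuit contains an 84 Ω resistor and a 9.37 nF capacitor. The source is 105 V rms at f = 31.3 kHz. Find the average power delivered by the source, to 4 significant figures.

ω = 2πf = 196700 rad/s
X_C = 1/(ωC) = 542.7 Ω
Z = 84.00 − j542.7 Ω
|Z| = √(84.00² + 542.7²) = 549.1 Ω
∠Z = arctan(-542.7/84.00) = -81.20°
I = V/|Z| = 191.2 mA
P = VI cos φ = 105 × 0.1912 × cos(-81.20°) = 3.071 W

3.071 W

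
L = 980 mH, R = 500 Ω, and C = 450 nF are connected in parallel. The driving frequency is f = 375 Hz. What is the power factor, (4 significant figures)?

ω = 2πf = 2356 rad/s
X_L = ωL = 2309 Ω
X_C = 1/(ωC) = 943.1 Ω
Parallel: admittances add. Y = 1/R + 1/(jωL) + jωC
Y = (0.002000 + j0.0006272) S
|Y| = 0.002096 S → |Z| = 1/|Y| = 477.1 Ω, ∠Z = −∠Y = -17.41°
cos φ = cos(-17.41°) = 0.9542

0.9542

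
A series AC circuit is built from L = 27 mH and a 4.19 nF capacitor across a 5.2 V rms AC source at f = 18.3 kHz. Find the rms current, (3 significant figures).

ω = 2πf = 115000 rad/s
X_L = ωL = 3100 Ω
X_C = 1/(ωC) = 2080 Ω
Net reactance X = X_L − X_C = 1030 Ω
Z = j1030 Ω
|Z| = √(0² + 1030²) = 1030 Ω
I = V/|Z| = 5.2/1030 = 5.05 mA

5.05 mA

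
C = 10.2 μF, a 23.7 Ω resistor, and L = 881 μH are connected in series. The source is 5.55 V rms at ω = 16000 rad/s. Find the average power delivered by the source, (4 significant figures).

X_L = ωL = 14.10 Ω
X_C = 1/(ωC) = 6.127 Ω
Net reactance X = X_L − X_C = 7.969 Ω
Z = 23.70 + j7.969 Ω
|Z| = √(23.70² + 7.969²) = 25.00 Ω
∠Z = arctan(7.969/23.70) = 18.58°
I = V/|Z| = 222.0 mA
P = VI cos φ = 5.55 × 0.2220 × cos(18.58°) = 1.168 W

1.168 W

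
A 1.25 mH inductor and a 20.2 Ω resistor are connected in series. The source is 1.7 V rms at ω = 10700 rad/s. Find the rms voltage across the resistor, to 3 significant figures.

1.42 V

X_L = ωL = 13.4 Ω
Z = 20.2 + j13.4 Ω
|Z| = √(20.2² + 13.4²) = 24.2 Ω
I = V/|Z| = 70.2 mA
V_R = I·|Z_R| = 0.0702 × 20.2 = 1.42 V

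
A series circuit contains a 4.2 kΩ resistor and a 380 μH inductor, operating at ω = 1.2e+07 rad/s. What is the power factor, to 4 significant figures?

X_L = ωL = 4560 Ω
Z = 4200 + j4560 Ω
|Z| = √(4200² + 4560²) = 6199 Ω
∠Z = arctan(4560/4200) = 47.35°
cos φ = cos(47.35°) = 0.6775

0.6775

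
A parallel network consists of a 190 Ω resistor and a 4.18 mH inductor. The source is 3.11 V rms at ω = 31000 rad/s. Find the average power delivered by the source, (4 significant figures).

X_L = ωL = 129.6 Ω
Parallel: admittances add. Y = 1/R + 1/(jωL)
Y = (0.005263 − j0.007717) S
|Y| = 0.009341 S → |Z| = 1/|Y| = 107.1 Ω, ∠Z = −∠Y = 55.71°
I = V/|Z| = 29.05 mA
P = VI cos φ = 3.11 × 0.02905 × cos(55.71°) = 50.91 mW

50.91 mW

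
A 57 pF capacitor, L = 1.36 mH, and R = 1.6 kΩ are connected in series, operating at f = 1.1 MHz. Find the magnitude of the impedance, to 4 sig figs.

ω = 2πf = 6.912e+06 rad/s
X_L = ωL = 9400 Ω
X_C = 1/(ωC) = 2538 Ω
Net reactance X = X_L − X_C = 6861 Ω
Z = 1600 + j6861 Ω
|Z| = √(1600² + 6861²) = 7045 Ω

7045 Ω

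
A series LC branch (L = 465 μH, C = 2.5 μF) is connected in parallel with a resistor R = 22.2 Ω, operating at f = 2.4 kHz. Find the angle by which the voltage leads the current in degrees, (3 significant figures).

ω = 2πf = 15080 rad/s
X_L = ωL = 7.01 Ω
X_C = 1/(ωC) = 26.5 Ω
Branch 1: Z₁ = R = 22.2 Ω
Branch 2 (series LC): Z₂ = j(X_L − X_C) = −j19.5 Ω
Parallel: Z = Z₁Z₂/(Z₁+Z₂), |Z| = 14.7 Ω, ∠Z = -48.7°

-48.7°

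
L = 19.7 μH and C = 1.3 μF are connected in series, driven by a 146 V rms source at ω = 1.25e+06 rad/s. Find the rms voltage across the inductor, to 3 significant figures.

150 V

X_L = ωL = 24.6 Ω
X_C = 1/(ωC) = 0.615 Ω
Net reactance X = X_L − X_C = 24.0 Ω
Z = j24.0 Ω
|Z| = √(0² + 24.0²) = 24.0 Ω
I = V/|Z| = 6.08 A
V_L = I·|Z_L| = 6.08 × 24.6 = 150 V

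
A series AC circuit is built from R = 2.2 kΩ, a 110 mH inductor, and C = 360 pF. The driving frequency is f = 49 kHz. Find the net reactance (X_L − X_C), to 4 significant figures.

24840 Ω

ω = 2πf = 307900 rad/s
X_L = ωL = 33870 Ω
X_C = 1/(ωC) = 9022 Ω
X = 33870 − 9022 = 24840 Ω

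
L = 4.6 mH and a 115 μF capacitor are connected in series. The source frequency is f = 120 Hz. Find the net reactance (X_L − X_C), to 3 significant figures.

ω = 2πf = 754.0 rad/s
X_L = ωL = 3.47 Ω
X_C = 1/(ωC) = 11.5 Ω
X = 3.47 − 11.5 = -8.06 Ω

-8.06 Ω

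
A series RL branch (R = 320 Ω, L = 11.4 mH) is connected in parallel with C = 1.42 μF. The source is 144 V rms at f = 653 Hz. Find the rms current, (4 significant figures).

ω = 2πf = 4103 rad/s
X_L = ωL = 46.77 Ω
X_C = 1/(ωC) = 171.6 Ω
Branch 1 (R+jX_L): Z₁ = 320.0 + j46.77 Ω, |Z₁| = 323.4 Ω
Branch 2 (−jX_C): Z₂ = −j171.6 Ω
Parallel: Z = Z₁Z₂/(Z₁+Z₂), |Z| = 161.6 Ω, ∠Z = -60.37°
I = V/|Z| = 144/161.6 = 891.1 mA

891.1 mA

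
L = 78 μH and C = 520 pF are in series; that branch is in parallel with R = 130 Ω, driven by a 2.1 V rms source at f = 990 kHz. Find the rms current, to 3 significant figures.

20.1 mA

ω = 2πf = 6.22e+06 rad/s
X_L = ωL = 485 Ω
X_C = 1/(ωC) = 309 Ω
Branch 1: Z₁ = R = 130 Ω
Branch 2 (series LC): Z₂ = j(X_L − X_C) = j176 Ω
Parallel: Z = Z₁Z₂/(Z₁+Z₂), |Z| = 105 Ω, ∠Z = 36.4°
I = V/|Z| = 2.1/105 = 20.1 mA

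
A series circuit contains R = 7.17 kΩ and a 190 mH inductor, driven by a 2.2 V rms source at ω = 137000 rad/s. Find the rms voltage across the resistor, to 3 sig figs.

X_L = ωL = 26000 Ω
Z = 7170 + j26000 Ω
|Z| = √(7170² + 26000²) = 27000 Ω
I = V/|Z| = 81.5 μA
V_R = I·|Z_R| = 8.15e-05 × 7170 = 0.584 V

0.584 V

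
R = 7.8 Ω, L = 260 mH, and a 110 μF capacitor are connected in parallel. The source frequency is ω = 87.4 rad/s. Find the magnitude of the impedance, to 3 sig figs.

X_L = ωL = 22.7 Ω
X_C = 1/(ωC) = 104 Ω
Parallel: admittances add. Y = 1/R + 1/(jωL) + jωC
Y = (0.128 − j0.0344) S
|Y| = 0.133 S → |Z| = 1/|Y| = 7.53 Ω, ∠Z = −∠Y = 15.0°

7.53 Ω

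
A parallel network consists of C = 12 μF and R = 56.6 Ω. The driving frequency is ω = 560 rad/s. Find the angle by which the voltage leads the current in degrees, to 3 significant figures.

X_C = 1/(ωC) = 149 Ω
Parallel: admittances add. Y = 1/R + jωC
Y = (0.0177 + j0.00672) S
|Y| = 0.0189 S → |Z| = 1/|Y| = 52.9 Ω, ∠Z = −∠Y = -20.8°

-20.8°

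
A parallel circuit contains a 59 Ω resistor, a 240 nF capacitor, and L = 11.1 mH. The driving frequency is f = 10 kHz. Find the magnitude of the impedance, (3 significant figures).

ω = 2πf = 62830 rad/s
X_L = ωL = 697 Ω
X_C = 1/(ωC) = 66.3 Ω
Parallel: admittances add. Y = 1/R + 1/(jωL) + jωC
Y = (0.0169 + j0.0136) S
|Y| = 0.0218 S → |Z| = 1/|Y| = 46.0 Ω, ∠Z = −∠Y = -38.8°

46.0 Ω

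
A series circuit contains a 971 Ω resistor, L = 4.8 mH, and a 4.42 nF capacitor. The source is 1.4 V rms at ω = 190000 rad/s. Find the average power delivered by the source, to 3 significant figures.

1.86 mW

X_L = ωL = 912 Ω
X_C = 1/(ωC) = 1190 Ω
Net reactance X = X_L − X_C = -279 Ω
Z = 971 − j279 Ω
|Z| = √(971² + 279²) = 1010 Ω
∠Z = arctan(-279/971) = -16.0°
I = V/|Z| = 1.39 mA
P = VI cos φ = 1.4 × 0.00139 × cos(-16.0°) = 1.86 mW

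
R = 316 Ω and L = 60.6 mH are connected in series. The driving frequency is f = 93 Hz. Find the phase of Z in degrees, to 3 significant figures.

6.39°

ω = 2πf = 584.3 rad/s
X_L = ωL = 35.4 Ω
Z = 316 + j35.4 Ω
|Z| = √(316² + 35.4²) = 318 Ω
∠Z = arctan(35.4/316) = 6.39°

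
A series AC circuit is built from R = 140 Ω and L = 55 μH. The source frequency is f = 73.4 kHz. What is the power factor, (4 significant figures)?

ω = 2πf = 461200 rad/s
X_L = ωL = 25.37 Ω
Z = 140.0 + j25.37 Ω
|Z| = √(140.0² + 25.37²) = 142.3 Ω
∠Z = arctan(25.37/140.0) = 10.27°
cos φ = cos(10.27°) = 0.9840

0.9840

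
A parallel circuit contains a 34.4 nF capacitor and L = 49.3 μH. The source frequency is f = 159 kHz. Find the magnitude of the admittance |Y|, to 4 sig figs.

14.06 mS

ω = 2πf = 999000 rad/s
X_L = ωL = 49.25 Ω
X_C = 1/(ωC) = 29.10 Ω
Parallel: admittances add. Y = 1/(jωL) + jωC
Y = (0 + j0.01406) S
|Y| = 0.01406 S → |Z| = 1/|Y| = 71.11 Ω, ∠Z = −∠Y = -90.00°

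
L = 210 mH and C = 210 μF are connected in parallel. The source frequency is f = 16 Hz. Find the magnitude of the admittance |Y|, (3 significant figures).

ω = 2πf = 100.5 rad/s
X_L = ωL = 21.1 Ω
X_C = 1/(ωC) = 47.4 Ω
Parallel: admittances add. Y = 1/(jωL) + jωC
Y = (0 − j0.0263) S
|Y| = 0.0263 S → |Z| = 1/|Y| = 38.1 Ω, ∠Z = −∠Y = 90.0°

26.3 mS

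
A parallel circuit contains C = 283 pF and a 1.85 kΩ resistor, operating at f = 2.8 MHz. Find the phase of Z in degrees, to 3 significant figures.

ω = 2πf = 1.759e+07 rad/s
X_C = 1/(ωC) = 201 Ω
Parallel: admittances add. Y = 1/R + jωC
Y = (0.000541 + j0.00498) S
|Y| = 0.00501 S → |Z| = 1/|Y| = 200 Ω, ∠Z = −∠Y = -83.8°

-83.8°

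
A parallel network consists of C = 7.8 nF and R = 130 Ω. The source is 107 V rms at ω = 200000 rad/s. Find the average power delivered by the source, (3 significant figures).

88.1 W

X_C = 1/(ωC) = 641 Ω
Parallel: admittances add. Y = 1/R + jωC
Y = (0.00769 + j0.00156) S
|Y| = 0.00785 S → |Z| = 1/|Y| = 127 Ω, ∠Z = −∠Y = -11.5°
I = V/|Z| = 840 mA
P = VI cos φ = 107 × 0.840 × cos(-11.5°) = 88.1 W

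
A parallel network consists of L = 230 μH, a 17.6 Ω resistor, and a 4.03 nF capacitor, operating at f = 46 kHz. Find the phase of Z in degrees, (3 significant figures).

13.7°

ω = 2πf = 289000 rad/s
X_L = ωL = 66.5 Ω
X_C = 1/(ωC) = 859 Ω
Parallel: admittances add. Y = 1/R + 1/(jωL) + jωC
Y = (0.0568 − j0.0139) S
|Y| = 0.0585 S → |Z| = 1/|Y| = 17.1 Ω, ∠Z = −∠Y = 13.7°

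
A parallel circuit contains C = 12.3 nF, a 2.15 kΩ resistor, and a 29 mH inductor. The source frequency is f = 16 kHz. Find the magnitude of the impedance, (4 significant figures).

ω = 2πf = 100500 rad/s
X_L = ωL = 2915 Ω
X_C = 1/(ωC) = 808.7 Ω
Parallel: admittances add. Y = 1/R + 1/(jωL) + jωC
Y = (0.0004651 + j0.0008935) S
|Y| = 0.001007 S → |Z| = 1/|Y| = 992.7 Ω, ∠Z = −∠Y = -62.50°

992.7 Ω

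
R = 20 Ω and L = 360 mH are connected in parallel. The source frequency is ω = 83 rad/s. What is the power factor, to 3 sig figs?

X_L = ωL = 29.9 Ω
Parallel: admittances add. Y = 1/R + 1/(jωL)
Y = (0.0500 − j0.0335) S
|Y| = 0.0602 S → |Z| = 1/|Y| = 16.6 Ω, ∠Z = −∠Y = 33.8°
cos φ = cos(33.8°) = 0.831

0.831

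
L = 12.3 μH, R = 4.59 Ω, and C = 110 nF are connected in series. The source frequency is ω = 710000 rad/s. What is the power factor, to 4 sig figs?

X_L = ωL = 8.733 Ω
X_C = 1/(ωC) = 12.80 Ω
Net reactance X = X_L − X_C = -4.071 Ω
Z = 4.590 − j4.071 Ω
|Z| = √(4.590² + 4.071²) = 6.135 Ω
∠Z = arctan(-4.071/4.590) = -41.57°
cos φ = cos(-41.57°) = 0.7481

0.7481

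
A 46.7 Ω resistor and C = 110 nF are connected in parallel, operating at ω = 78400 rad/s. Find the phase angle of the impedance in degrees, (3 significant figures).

-21.9°

X_C = 1/(ωC) = 116 Ω
Parallel: admittances add. Y = 1/R + jωC
Y = (0.0214 + j0.00862) S
|Y| = 0.0231 S → |Z| = 1/|Y| = 43.3 Ω, ∠Z = −∠Y = -21.9°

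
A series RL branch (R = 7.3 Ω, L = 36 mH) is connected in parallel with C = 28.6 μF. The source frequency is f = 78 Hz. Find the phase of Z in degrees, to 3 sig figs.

ω = 2πf = 490.1 rad/s
X_L = ωL = 17.6 Ω
X_C = 1/(ωC) = 71.3 Ω
Branch 1 (R+jX_L): Z₁ = 7.30 + j17.6 Ω, |Z₁| = 19.1 Ω
Branch 2 (−jX_C): Z₂ = −j71.3 Ω
Parallel: Z = Z₁Z₂/(Z₁+Z₂), |Z| = 25.1 Ω, ∠Z = 59.8°

59.8°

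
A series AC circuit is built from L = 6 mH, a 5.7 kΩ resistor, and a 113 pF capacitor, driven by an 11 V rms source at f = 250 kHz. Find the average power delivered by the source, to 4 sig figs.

14.72 mW

ω = 2πf = 1.571e+06 rad/s
X_L = ωL = 9425 Ω
X_C = 1/(ωC) = 5634 Ω
Net reactance X = X_L − X_C = 3791 Ω
Z = 5700 + j3791 Ω
|Z| = √(5700² + 3791²) = 6846 Ω
∠Z = arctan(3791/5700) = 33.63°
I = V/|Z| = 1.607 mA
P = VI cos φ = 11 × 0.001607 × cos(33.63°) = 14.72 mW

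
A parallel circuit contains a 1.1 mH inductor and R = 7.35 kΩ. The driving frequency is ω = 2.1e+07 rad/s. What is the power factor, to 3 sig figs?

X_L = ωL = 23100 Ω
Parallel: admittances add. Y = 1/R + 1/(jωL)
Y = (0.000136 − j4.33e-05) S
|Y| = 0.000143 S → |Z| = 1/|Y| = 7000 Ω, ∠Z = −∠Y = 17.7°
cos φ = cos(17.7°) = 0.953

0.953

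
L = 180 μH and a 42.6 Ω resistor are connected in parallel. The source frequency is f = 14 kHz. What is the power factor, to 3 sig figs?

ω = 2πf = 87960 rad/s
X_L = ωL = 15.8 Ω
Parallel: admittances add. Y = 1/R + 1/(jωL)
Y = (0.0235 − j0.0632) S
|Y| = 0.0674 S → |Z| = 1/|Y| = 14.8 Ω, ∠Z = −∠Y = 69.6°
cos φ = cos(69.6°) = 0.348

0.348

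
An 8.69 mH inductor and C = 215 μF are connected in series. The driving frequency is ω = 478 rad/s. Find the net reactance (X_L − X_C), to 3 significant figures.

X_L = ωL = 4.15 Ω
X_C = 1/(ωC) = 9.73 Ω
X = 4.15 − 9.73 = -5.58 Ω

-5.58 Ω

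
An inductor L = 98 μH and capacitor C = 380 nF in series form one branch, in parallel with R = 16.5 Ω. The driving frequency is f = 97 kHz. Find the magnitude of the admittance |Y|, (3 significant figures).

ω = 2πf = 609500 rad/s
X_L = ωL = 59.7 Ω
X_C = 1/(ωC) = 4.32 Ω
Branch 1: Z₁ = R = 16.5 Ω
Branch 2 (series LC): Z₂ = j(X_L − X_C) = j55.4 Ω
Parallel: Z = Z₁Z₂/(Z₁+Z₂), |Z| = 15.8 Ω, ∠Z = 16.6°
|Y| = 1/|Z| = 63.2 mS

63.2 mS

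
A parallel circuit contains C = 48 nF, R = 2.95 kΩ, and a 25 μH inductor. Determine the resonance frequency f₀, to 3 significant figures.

ω₀ = 1/√(LC) = 1/√(2.5e-05 × 4.8e-08) = 912900 rad/s
f₀ = ω₀/(2π) = 145 kHz

145 kHz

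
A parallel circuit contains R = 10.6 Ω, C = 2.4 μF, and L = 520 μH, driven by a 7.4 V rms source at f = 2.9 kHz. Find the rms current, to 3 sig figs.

835 mA

ω = 2πf = 18220 rad/s
X_L = ωL = 9.48 Ω
X_C = 1/(ωC) = 22.9 Ω
Parallel: admittances add. Y = 1/R + 1/(jωL) + jωC
Y = (0.0943 − j0.0618) S
|Y| = 0.113 S → |Z| = 1/|Y| = 8.87 Ω, ∠Z = −∠Y = 33.2°
I = V/|Z| = 7.4/8.87 = 835 mA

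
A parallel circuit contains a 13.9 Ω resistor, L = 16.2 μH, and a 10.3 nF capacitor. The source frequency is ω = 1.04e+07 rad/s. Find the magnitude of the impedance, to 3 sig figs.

X_L = ωL = 168 Ω
X_C = 1/(ωC) = 9.34 Ω
Parallel: admittances add. Y = 1/R + 1/(jωL) + jωC
Y = (0.0719 + j0.101) S
|Y| = 0.124 S → |Z| = 1/|Y| = 8.05 Ω, ∠Z = −∠Y = -54.6°

8.05 Ω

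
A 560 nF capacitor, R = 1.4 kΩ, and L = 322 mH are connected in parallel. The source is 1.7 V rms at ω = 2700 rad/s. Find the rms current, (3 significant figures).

1.36 mA

X_L = ωL = 869 Ω
X_C = 1/(ωC) = 661 Ω
Parallel: admittances add. Y = 1/R + 1/(jωL) + jωC
Y = (0.000714 + j0.000362) S
|Y| = 0.000801 S → |Z| = 1/|Y| = 1250 Ω, ∠Z = −∠Y = -26.9°
I = V/|Z| = 1.7/1250 = 1.36 mA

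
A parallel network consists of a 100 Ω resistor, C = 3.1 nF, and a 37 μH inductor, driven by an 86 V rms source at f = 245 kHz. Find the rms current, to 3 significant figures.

ω = 2πf = 1.539e+06 rad/s
X_L = ωL = 57.0 Ω
X_C = 1/(ωC) = 210 Ω
Parallel: admittances add. Y = 1/R + 1/(jωL) + jωC
Y = (0.0100 − j0.0128) S
|Y| = 0.0162 S → |Z| = 1/|Y| = 61.6 Ω, ∠Z = −∠Y = 52.0°
I = V/|Z| = 86/61.6 = 1.40 A

1.40 A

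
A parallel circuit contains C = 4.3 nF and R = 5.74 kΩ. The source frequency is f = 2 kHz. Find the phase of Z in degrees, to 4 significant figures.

ω = 2πf = 12570 rad/s
X_C = 1/(ωC) = 18510 Ω
Parallel: admittances add. Y = 1/R + jωC
Y = (0.0001742 + j5.404e-05) S
|Y| = 0.0001824 S → |Z| = 1/|Y| = 5482 Ω, ∠Z = −∠Y = -17.23°

-17.23°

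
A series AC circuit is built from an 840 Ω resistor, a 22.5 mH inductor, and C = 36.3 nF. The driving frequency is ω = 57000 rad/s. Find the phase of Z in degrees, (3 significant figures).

X_L = ωL = 1280 Ω
X_C = 1/(ωC) = 483 Ω
Net reactance X = X_L − X_C = 799 Ω
Z = 840 + j799 Ω
|Z| = √(840² + 799²) = 1160 Ω
∠Z = arctan(799/840) = 43.6°

43.6°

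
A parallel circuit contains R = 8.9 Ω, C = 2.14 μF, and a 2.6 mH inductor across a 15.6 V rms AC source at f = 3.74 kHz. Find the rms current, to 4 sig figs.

1.831 A

ω = 2πf = 23500 rad/s
X_L = ωL = 61.10 Ω
X_C = 1/(ωC) = 19.89 Ω
Parallel: admittances add. Y = 1/R + 1/(jωL) + jωC
Y = (0.1124 + j0.03392) S
|Y| = 0.1174 S → |Z| = 1/|Y| = 8.520 Ω, ∠Z = −∠Y = -16.80°
I = V/|Z| = 15.6/8.520 = 1.831 A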